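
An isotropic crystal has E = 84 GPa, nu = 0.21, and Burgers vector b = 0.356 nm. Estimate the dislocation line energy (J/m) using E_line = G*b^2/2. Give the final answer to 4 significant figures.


Step 1: G = E / (2*(1+nu))
G = 84 / (2*(1+0.21)) = 34.7107 GPa = 3.47107e+10 Pa
Step 2: E_line = G*b^2/2
b = 0.356 nm = 3.56e-10 m
E_line = 0.5 * 3.47107e+10 * (3.56e-10)^2 = 2.2e-09 J/m


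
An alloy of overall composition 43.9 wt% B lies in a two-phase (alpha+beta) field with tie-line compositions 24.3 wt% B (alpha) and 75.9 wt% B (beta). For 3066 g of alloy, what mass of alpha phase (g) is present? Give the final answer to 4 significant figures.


f_alpha = (C_beta - C0) / (C_beta - C_alpha)
f_alpha = (75.9 - 43.9) / (75.9 - 24.3) = 0.620155
m_alpha = f_alpha * m_total = 0.620155 * 3066 = 1901 g


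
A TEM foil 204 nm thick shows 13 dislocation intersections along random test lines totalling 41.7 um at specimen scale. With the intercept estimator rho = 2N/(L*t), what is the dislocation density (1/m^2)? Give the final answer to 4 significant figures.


rho = 2N / (L * t)
L = 41.7 um = 4.17e-05 m, t = 204 nm = 2.04e-07 m
rho = 2 * 13 / (4.17e-05 * 2.04e-07)
rho = 3.056e+12 1/m^2


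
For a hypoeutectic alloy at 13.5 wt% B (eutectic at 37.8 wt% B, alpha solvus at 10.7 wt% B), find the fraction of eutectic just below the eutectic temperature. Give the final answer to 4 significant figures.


f_primary = (C_e - C0) / (C_e - C_alpha_max)
f_primary = (37.8 - 13.5) / (37.8 - 10.7)
f_primary = 0.896679
f_eutectic = 1 - 0.896679 = 0.1033


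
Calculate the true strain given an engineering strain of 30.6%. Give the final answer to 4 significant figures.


epsilon_true = ln(1 + epsilon_eng)
epsilon_true = ln(1 + 0.306)
epsilon_true = 0.267


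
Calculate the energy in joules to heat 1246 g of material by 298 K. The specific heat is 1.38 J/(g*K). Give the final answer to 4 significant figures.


Q = m * cp * dT
Q = 1246 * 1.38 * 298
Q = 512400 J


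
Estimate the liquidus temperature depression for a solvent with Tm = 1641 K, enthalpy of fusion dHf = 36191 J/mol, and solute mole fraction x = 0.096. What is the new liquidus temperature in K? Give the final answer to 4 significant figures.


dT = R*Tm^2*x / dHf
dT = 8.314 * 1641^2 * 0.096 / 36191
dT = 59.3879 K
T_new = 1641 - 59.3879 = 1582 K


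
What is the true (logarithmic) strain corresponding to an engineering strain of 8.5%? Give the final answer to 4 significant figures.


epsilon_true = ln(1 + epsilon_eng)
epsilon_true = ln(1 + 0.085)
epsilon_true = 0.08158


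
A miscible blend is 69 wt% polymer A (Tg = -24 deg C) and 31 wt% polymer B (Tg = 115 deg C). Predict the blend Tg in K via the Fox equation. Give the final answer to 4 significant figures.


1/Tg = w1/Tg1 + w2/Tg2 (in Kelvin)
Tg1 = 249.15 K, Tg2 = 388.15 K
1/Tg = 0.69/249.15 + 0.31/388.15
Tg = 280.3 K


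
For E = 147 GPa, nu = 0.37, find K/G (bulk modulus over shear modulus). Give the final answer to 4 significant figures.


G = E / (2*(1+nu))
G = 147 / (2*(1+0.37)) = 53.6496 GPa
K = E / (3*(1-2*nu))
K = 147 / (3*(1-2*0.37)) = 188.462 GPa
K/G = 188.462 / 53.6496 = 3.513


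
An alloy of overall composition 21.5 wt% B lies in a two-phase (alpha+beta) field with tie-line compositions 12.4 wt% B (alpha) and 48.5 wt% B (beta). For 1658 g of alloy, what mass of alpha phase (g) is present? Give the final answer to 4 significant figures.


f_alpha = (C_beta - C0) / (C_beta - C_alpha)
f_alpha = (48.5 - 21.5) / (48.5 - 12.4) = 0.747922
m_alpha = f_alpha * m_total = 0.747922 * 1658 = 1240 g


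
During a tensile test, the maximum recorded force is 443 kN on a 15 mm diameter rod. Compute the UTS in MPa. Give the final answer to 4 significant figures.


A0 = pi*(d/2)^2 = pi*(15/2)^2 = 176.715 mm^2
UTS = F_max / A0 = 443*1000 / 176.715
UTS = 2507 MPa


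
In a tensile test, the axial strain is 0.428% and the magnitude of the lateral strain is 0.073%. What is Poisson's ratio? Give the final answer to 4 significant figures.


nu = -epsilon_lat / epsilon_axial
Lateral strain is contraction (negative), so using magnitudes:
nu = 0.073 / 0.428
nu = 0.1706


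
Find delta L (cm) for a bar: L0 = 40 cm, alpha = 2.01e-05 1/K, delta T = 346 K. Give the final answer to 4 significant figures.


dL = L0 * alpha * dT
dL = 40 * 2.01e-05 * 346
dL = 0.2782 cm


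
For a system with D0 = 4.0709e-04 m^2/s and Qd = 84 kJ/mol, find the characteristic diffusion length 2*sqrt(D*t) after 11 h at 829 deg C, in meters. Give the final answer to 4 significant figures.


Step 1: D = D0 * exp(-Qd/(R*T))
T = 1102.15 K
D = 4.0709e-04 * exp(-84e3 / (8.314 * 1102.15)) = 4.25109e-08 m^2/s
Step 2: L = 2*sqrt(D*t)
t = 11 h = 39600 s
L = 2*sqrt(4.25109e-08 * 39600) = 0.08206 m


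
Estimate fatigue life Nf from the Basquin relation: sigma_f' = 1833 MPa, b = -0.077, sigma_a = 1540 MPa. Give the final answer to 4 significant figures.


sigma_a = sigma_f' * (2*Nf)^b
2*Nf = (sigma_a / sigma_f')^(1/b)
2*Nf = (1540 / 1833)^(1/-0.077)
2*Nf = 9.60197
Nf = 4.801 cycles


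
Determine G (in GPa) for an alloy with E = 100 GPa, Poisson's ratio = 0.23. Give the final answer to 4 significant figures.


G = E / (2*(1+nu))
G = 100 / (2*(1+0.23))
G = 40.65 GPa


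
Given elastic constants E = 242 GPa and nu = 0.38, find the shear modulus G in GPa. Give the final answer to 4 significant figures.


G = E / (2*(1+nu))
G = 242 / (2*(1+0.38))
G = 87.68 GPa


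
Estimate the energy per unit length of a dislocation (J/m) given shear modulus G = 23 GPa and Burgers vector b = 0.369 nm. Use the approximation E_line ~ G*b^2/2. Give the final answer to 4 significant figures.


E = G*b^2/2
b = 0.369 nm = 3.69e-10 m
G = 23 GPa = 2.3e+10 Pa
E = 0.5 * 2.3e+10 * (3.69e-10)^2
E = 1.566e-09 J/m


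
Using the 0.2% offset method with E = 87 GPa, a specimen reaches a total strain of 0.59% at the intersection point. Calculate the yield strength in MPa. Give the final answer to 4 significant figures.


Offset strain = 0.002
Elastic strain at yield = total_strain - offset = 5.9e-03 - 0.002 = 3.9e-03
sigma_y = E * elastic_strain = 87000 * 3.9e-03
sigma_y = 339.3 MPa


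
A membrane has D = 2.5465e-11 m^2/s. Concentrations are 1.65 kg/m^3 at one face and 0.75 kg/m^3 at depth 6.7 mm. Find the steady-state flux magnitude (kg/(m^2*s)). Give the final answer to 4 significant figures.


J = -D * (dC/dx) = D * (C1 - C2) / dx
J = 2.5465e-11 * (1.65 - 0.75) / 6.7e-03
J = 3.421e-09 kg/(m^2*s)


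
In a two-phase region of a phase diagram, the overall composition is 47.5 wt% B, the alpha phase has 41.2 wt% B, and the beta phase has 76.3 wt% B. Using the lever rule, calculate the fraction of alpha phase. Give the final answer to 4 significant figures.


f_alpha = (C_beta - C0) / (C_beta - C_alpha)
f_alpha = (76.3 - 47.5) / (76.3 - 41.2)
f_alpha = 0.8205


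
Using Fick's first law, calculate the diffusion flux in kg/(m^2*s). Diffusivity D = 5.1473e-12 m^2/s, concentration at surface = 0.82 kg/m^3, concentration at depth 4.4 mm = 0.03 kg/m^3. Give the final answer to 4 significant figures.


J = -D * (dC/dx) = D * (C1 - C2) / dx
J = 5.1473e-12 * (0.82 - 0.03) / 4.4e-03
J = 9.242e-10 kg/(m^2*s)


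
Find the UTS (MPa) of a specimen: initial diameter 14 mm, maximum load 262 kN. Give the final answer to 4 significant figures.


A0 = pi*(d/2)^2 = pi*(14/2)^2 = 153.938 mm^2
UTS = F_max / A0 = 262*1000 / 153.938
UTS = 1702 MPa


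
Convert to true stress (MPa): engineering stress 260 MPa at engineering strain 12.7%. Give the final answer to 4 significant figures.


sigma_true = sigma_eng * (1 + epsilon_eng)
sigma_true = 260 * (1 + 0.127)
sigma_true = 293 MPa


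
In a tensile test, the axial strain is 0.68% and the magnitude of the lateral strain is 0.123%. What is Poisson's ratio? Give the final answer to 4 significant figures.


nu = -epsilon_lat / epsilon_axial
Lateral strain is contraction (negative), so using magnitudes:
nu = 0.123 / 0.68
nu = 0.1809


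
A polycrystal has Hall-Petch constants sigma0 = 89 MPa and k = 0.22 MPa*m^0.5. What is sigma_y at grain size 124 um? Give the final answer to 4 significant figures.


sigma_y = sigma0 + k / sqrt(d)
d = 124 um = 1.24e-04 m
sigma_y = 89 + 0.22 / sqrt(1.24e-04)
sigma_y = 108.8 MPa


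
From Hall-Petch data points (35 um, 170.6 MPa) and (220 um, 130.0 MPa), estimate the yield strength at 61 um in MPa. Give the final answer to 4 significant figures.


sigma_y = sigma0 + k / sqrt(d)
1/sqrt(d1) = 1/sqrt(3.5e-05) = 169.031;  1/sqrt(d2) = 67.42
k = (sigma1 - sigma2) / (1/sqrt(d1) - 1/sqrt(d2)) = (170.6 - 130.0) / (169.031 - 67.42) = 0.399564 MPa*m^0.5
sigma0 = sigma1 - k/sqrt(d1) = 170.6 - 0.399564*169.031 = 103.061 MPa
sigma_y(d3) = 103.061 + 0.399564 / sqrt(6.1e-05) = 154.2 MPa


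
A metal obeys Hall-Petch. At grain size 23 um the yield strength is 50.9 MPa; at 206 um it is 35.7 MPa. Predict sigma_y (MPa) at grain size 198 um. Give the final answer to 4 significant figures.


sigma_y = sigma0 + k / sqrt(d)
1/sqrt(d1) = 1/sqrt(2.3e-05) = 208.514;  1/sqrt(d2) = 69.6733
k = (sigma1 - sigma2) / (1/sqrt(d1) - 1/sqrt(d2)) = (50.9 - 35.7) / (208.514 - 69.6733) = 0.109478 MPa*m^0.5
sigma0 = sigma1 - k/sqrt(d1) = 50.9 - 0.109478*208.514 = 28.0723 MPa
sigma_y(d3) = 28.0723 + 0.109478 / sqrt(1.98e-04) = 35.85 MPa


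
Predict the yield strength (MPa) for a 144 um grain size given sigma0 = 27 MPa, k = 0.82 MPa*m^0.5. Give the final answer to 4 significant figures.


sigma_y = sigma0 + k / sqrt(d)
d = 144 um = 1.44e-04 m
sigma_y = 27 + 0.82 / sqrt(1.44e-04)
sigma_y = 95.33 MPa


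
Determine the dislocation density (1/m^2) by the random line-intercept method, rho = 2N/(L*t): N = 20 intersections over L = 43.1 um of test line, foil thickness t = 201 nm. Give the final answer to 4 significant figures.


rho = 2N / (L * t)
L = 43.1 um = 4.31e-05 m, t = 201 nm = 2.01e-07 m
rho = 2 * 20 / (4.31e-05 * 2.01e-07)
rho = 4.617e+12 1/m^2


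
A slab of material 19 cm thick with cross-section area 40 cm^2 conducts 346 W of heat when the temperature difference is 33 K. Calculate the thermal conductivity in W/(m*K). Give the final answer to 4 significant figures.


k = Q*L / (A*dT)
L = 0.19 m, A = 4e-03 m^2
k = 346 * 0.19 / (4e-03 * 33)
k = 498 W/(m*K)


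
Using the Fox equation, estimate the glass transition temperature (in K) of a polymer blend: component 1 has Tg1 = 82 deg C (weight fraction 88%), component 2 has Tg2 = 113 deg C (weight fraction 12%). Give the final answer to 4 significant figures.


1/Tg = w1/Tg1 + w2/Tg2 (in Kelvin)
Tg1 = 355.15 K, Tg2 = 386.15 K
1/Tg = 0.88/355.15 + 0.12/386.15
Tg = 358.6 K


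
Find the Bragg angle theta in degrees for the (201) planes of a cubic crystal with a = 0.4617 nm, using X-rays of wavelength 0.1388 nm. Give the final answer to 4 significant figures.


d = a / sqrt(h^2+k^2+l^2)
d = 0.4617 / sqrt(5) = 0.206479 nm
lambda = 2*d*sin(theta)  =>  sin(theta) = lambda / (2*d)
sin(theta) = 0.1388 / (2 * 0.206479) = 0.336112
theta = 19.64 deg


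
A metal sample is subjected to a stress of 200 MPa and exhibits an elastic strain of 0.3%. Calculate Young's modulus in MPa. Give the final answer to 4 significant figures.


E = sigma / epsilon
epsilon = 0.3% = 3e-03
E = 200 / 3e-03
E = 66670 MPa


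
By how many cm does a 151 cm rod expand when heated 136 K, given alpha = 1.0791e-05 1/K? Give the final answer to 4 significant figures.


dL = L0 * alpha * dT
dL = 151 * 1.0791e-05 * 136
dL = 0.2216 cm


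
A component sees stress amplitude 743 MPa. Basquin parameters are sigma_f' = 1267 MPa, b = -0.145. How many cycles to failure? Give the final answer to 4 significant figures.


sigma_a = sigma_f' * (2*Nf)^b
2*Nf = (sigma_a / sigma_f')^(1/b)
2*Nf = (743 / 1267)^(1/-0.145)
2*Nf = 39.6768
Nf = 19.84 cycles


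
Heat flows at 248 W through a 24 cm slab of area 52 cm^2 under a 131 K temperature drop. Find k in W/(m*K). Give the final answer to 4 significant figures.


k = Q*L / (A*dT)
L = 0.24 m, A = 5.2e-03 m^2
k = 248 * 0.24 / (5.2e-03 * 131)
k = 87.38 W/(m*K)


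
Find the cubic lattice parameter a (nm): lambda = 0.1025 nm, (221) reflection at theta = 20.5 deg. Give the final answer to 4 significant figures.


d = lambda / (2*sin(theta))
d = 0.1025 / (2*sin(20.5 deg))
d = 0.146342 nm
a = d * sqrt(h^2+k^2+l^2) = 0.146342 * sqrt(9)
a = 0.439 nm


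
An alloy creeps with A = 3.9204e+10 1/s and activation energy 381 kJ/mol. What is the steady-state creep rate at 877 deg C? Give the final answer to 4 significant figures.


rate = A * exp(-Q / (R*T))
T = 877 + 273.15 = 1150.15 K
rate = 3.9204e+10 * exp(-381e3 / (8.314 * 1150.15))
rate = 1.947e-07 1/s


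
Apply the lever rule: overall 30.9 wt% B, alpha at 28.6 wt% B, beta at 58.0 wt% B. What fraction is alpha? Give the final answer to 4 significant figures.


f_alpha = (C_beta - C0) / (C_beta - C_alpha)
f_alpha = (58.0 - 30.9) / (58.0 - 28.6)
f_alpha = 0.9218


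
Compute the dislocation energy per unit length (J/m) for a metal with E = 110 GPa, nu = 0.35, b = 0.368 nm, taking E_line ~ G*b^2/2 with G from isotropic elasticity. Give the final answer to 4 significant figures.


Step 1: G = E / (2*(1+nu))
G = 110 / (2*(1+0.35)) = 40.7407 GPa = 4.07407e+10 Pa
Step 2: E_line = G*b^2/2
b = 0.368 nm = 3.68e-10 m
E_line = 0.5 * 4.07407e+10 * (3.68e-10)^2 = 2.759e-09 J/m


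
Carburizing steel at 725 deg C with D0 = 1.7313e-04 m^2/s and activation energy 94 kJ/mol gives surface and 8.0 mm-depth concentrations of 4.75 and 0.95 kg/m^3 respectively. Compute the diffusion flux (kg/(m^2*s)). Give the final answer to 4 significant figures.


Step 1: D = D0 * exp(-Qd/(R*T))
T = 725 + 273.15 = 998.15 K
D = 1.7313e-04 * exp(-94e3 / (8.314 * 998.15)) = 2.08467e-09 m^2/s
Step 2: J = D * (C1 - C2) / dx
J = 2.08467e-09 * (4.75 - 0.95) / 8e-03
J = 9.902e-07 kg/(m^2*s)


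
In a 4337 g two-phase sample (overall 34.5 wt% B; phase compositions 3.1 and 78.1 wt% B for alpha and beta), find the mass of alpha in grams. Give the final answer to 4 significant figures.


f_alpha = (C_beta - C0) / (C_beta - C_alpha)
f_alpha = (78.1 - 34.5) / (78.1 - 3.1) = 0.581333
m_alpha = f_alpha * m_total = 0.581333 * 4337 = 2521 g


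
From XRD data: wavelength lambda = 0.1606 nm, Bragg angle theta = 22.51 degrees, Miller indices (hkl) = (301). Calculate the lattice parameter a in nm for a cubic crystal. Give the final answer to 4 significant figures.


d = lambda / (2*sin(theta))
d = 0.1606 / (2*sin(22.51 deg))
d = 0.209746 nm
a = d * sqrt(h^2+k^2+l^2) = 0.209746 * sqrt(10)
a = 0.6633 nm


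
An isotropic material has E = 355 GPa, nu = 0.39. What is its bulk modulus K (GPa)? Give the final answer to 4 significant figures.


K = E / (3*(1-2*nu))
K = 355 / (3*(1-2*0.39))
K = 537.9 GPa


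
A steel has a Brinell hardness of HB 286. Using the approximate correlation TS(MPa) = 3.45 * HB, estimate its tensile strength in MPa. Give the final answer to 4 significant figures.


TS (MPa) = 3.45 * HB
TS = 3.45 * 286
TS = 986.7 MPa


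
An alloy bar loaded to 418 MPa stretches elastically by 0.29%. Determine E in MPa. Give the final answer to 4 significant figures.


E = sigma / epsilon
epsilon = 0.29% = 2.9e-03
E = 418 / 2.9e-03
E = 144100 MPa


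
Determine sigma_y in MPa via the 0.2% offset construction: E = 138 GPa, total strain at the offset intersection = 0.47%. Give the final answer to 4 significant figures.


Offset strain = 0.002
Elastic strain at yield = total_strain - offset = 4.7e-03 - 0.002 = 2.7e-03
sigma_y = E * elastic_strain = 138000 * 2.7e-03
sigma_y = 372.6 MPa


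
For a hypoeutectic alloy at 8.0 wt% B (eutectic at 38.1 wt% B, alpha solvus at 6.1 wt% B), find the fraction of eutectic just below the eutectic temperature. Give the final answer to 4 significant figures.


f_primary = (C_e - C0) / (C_e - C_alpha_max)
f_primary = (38.1 - 8.0) / (38.1 - 6.1)
f_primary = 0.940625
f_eutectic = 1 - 0.940625 = 0.05938


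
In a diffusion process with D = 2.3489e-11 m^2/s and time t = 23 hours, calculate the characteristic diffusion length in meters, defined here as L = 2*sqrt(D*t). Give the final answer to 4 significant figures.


t = 23 hr = 82800 s
Diffusion length = 2*sqrt(D*t)
= 2*sqrt(2.3489e-11 * 82800)
= 2.789e-03 m


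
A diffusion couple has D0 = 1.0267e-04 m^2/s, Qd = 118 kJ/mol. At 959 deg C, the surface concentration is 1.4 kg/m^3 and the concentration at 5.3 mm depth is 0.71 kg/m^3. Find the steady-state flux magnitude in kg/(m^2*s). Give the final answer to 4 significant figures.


Step 1: D = D0 * exp(-Qd/(R*T))
T = 959 + 273.15 = 1232.15 K
D = 1.0267e-04 * exp(-118e3 / (8.314 * 1232.15)) = 1.02065e-09 m^2/s
Step 2: J = D * (C1 - C2) / dx
J = 1.02065e-09 * (1.4 - 0.71) / 5.3e-03
J = 1.329e-07 kg/(m^2*s)


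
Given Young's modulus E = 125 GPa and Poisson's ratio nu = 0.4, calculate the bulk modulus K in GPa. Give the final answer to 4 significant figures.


K = E / (3*(1-2*nu))
K = 125 / (3*(1-2*0.4))
K = 208.3 GPa


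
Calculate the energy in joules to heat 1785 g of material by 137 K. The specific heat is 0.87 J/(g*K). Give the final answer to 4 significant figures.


Q = m * cp * dT
Q = 1785 * 0.87 * 137
Q = 212800 J


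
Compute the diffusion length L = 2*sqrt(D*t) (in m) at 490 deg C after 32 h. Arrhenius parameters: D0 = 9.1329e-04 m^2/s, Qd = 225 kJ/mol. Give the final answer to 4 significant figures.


Step 1: D = D0 * exp(-Qd/(R*T))
T = 763.15 K
D = 9.1329e-04 * exp(-225e3 / (8.314 * 763.15)) = 3.62811e-19 m^2/s
Step 2: L = 2*sqrt(D*t)
t = 32 h = 115200 s
L = 2*sqrt(3.62811e-19 * 115200) = 4.089e-07 m


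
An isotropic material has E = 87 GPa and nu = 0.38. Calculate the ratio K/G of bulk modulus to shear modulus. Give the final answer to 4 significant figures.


G = E / (2*(1+nu))
G = 87 / (2*(1+0.38)) = 31.5217 GPa
K = E / (3*(1-2*nu))
K = 87 / (3*(1-2*0.38)) = 120.833 GPa
K/G = 120.833 / 31.5217 = 3.833


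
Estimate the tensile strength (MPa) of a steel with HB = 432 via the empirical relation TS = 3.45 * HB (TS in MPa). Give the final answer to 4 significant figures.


TS (MPa) = 3.45 * HB
TS = 3.45 * 432
TS = 1490 MPa


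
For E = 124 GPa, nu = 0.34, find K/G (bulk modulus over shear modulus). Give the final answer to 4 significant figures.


G = E / (2*(1+nu))
G = 124 / (2*(1+0.34)) = 46.2687 GPa
K = E / (3*(1-2*nu))
K = 124 / (3*(1-2*0.34)) = 129.167 GPa
K/G = 129.167 / 46.2687 = 2.792


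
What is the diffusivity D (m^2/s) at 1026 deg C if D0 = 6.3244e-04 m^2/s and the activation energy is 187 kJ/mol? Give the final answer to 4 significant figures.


D = D0 * exp(-Qd / (R*T))
T = 1299.15 K
D = 6.3244e-04 * exp(-187e3 / (8.314 * 1299.15))
D = 1.915e-11 m^2/s


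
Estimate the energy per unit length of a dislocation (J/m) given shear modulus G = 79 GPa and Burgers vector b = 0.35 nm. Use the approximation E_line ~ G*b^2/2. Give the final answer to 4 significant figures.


E = G*b^2/2
b = 0.35 nm = 3.5e-10 m
G = 79 GPa = 7.9e+10 Pa
E = 0.5 * 7.9e+10 * (3.5e-10)^2
E = 4.839e-09 J/m


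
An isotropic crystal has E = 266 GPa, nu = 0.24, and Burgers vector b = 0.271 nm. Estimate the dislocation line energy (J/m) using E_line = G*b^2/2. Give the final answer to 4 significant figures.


Step 1: G = E / (2*(1+nu))
G = 266 / (2*(1+0.24)) = 107.258 GPa = 1.07258e+11 Pa
Step 2: E_line = G*b^2/2
b = 0.271 nm = 2.71e-10 m
E_line = 0.5 * 1.07258e+11 * (2.71e-10)^2 = 3.939e-09 J/m


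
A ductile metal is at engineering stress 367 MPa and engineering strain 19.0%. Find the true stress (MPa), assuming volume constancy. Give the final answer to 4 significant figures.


sigma_true = sigma_eng * (1 + epsilon_eng)
sigma_true = 367 * (1 + 0.19)
sigma_true = 436.7 MPa


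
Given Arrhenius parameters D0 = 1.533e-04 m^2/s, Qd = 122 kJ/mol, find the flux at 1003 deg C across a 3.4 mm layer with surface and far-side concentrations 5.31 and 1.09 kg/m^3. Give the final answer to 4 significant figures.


Step 1: D = D0 * exp(-Qd/(R*T))
T = 1003 + 273.15 = 1276.15 K
D = 1.533e-04 * exp(-122e3 / (8.314 * 1276.15)) = 1.55499e-09 m^2/s
Step 2: J = D * (C1 - C2) / dx
J = 1.55499e-09 * (5.31 - 1.09) / 3.4e-03
J = 1.93e-06 kg/(m^2*s)


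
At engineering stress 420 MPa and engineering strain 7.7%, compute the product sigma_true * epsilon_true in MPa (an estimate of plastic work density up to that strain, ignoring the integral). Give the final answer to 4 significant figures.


sigma_true = sigma_eng * (1 + epsilon_eng)
sigma_true = 420 * (1 + 0.077) = 452.34 MPa
epsilon_true = ln(1 + epsilon_eng)
epsilon_true = ln(1 + 0.077) = 0.0741794
sigma_true * epsilon_true = 452.34 * 0.0741794 = 33.55 MPa


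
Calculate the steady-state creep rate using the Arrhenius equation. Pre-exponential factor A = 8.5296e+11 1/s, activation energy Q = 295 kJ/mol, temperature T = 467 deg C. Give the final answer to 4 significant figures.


rate = A * exp(-Q / (R*T))
T = 467 + 273.15 = 740.15 K
rate = 8.5296e+11 * exp(-295e3 / (8.314 * 740.15))
rate = 1.292e-09 1/s


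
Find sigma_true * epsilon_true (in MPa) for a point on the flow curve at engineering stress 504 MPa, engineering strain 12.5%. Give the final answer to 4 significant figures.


sigma_true = sigma_eng * (1 + epsilon_eng)
sigma_true = 504 * (1 + 0.125) = 567 MPa
epsilon_true = ln(1 + epsilon_eng)
epsilon_true = ln(1 + 0.125) = 0.117783
sigma_true * epsilon_true = 567 * 0.117783 = 66.78 MPa


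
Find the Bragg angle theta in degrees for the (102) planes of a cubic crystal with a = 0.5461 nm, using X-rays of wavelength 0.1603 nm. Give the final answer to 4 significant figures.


d = a / sqrt(h^2+k^2+l^2)
d = 0.5461 / sqrt(5) = 0.244223 nm
lambda = 2*d*sin(theta)  =>  sin(theta) = lambda / (2*d)
sin(theta) = 0.1603 / (2 * 0.244223) = 0.328183
theta = 19.16 deg


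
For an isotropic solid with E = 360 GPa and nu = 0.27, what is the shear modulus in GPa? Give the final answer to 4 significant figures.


G = E / (2*(1+nu))
G = 360 / (2*(1+0.27))
G = 141.7 GPa


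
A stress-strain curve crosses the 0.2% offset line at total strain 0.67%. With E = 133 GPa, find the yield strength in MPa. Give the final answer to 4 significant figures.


Offset strain = 0.002
Elastic strain at yield = total_strain - offset = 6.7e-03 - 0.002 = 4.7e-03
sigma_y = E * elastic_strain = 133000 * 4.7e-03
sigma_y = 625.1 MPa


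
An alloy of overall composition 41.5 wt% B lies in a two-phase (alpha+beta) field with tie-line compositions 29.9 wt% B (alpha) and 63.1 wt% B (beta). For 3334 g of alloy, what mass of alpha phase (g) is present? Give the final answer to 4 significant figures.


f_alpha = (C_beta - C0) / (C_beta - C_alpha)
f_alpha = (63.1 - 41.5) / (63.1 - 29.9) = 0.650602
m_alpha = f_alpha * m_total = 0.650602 * 3334 = 2169 g


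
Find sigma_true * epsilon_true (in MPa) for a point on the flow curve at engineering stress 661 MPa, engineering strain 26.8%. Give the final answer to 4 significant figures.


sigma_true = sigma_eng * (1 + epsilon_eng)
sigma_true = 661 * (1 + 0.268) = 838.148 MPa
epsilon_true = ln(1 + epsilon_eng)
epsilon_true = ln(1 + 0.268) = 0.237441
sigma_true * epsilon_true = 838.148 * 0.237441 = 199 MPa


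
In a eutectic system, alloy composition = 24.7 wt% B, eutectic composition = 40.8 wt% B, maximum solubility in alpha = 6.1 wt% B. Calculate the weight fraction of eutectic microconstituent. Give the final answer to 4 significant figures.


f_primary = (C_e - C0) / (C_e - C_alpha_max)
f_primary = (40.8 - 24.7) / (40.8 - 6.1)
f_primary = 0.463977
f_eutectic = 1 - 0.463977 = 0.536


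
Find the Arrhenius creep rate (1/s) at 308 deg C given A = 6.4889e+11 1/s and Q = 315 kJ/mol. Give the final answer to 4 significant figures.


rate = A * exp(-Q / (R*T))
T = 308 + 273.15 = 581.15 K
rate = 6.4889e+11 * exp(-315e3 / (8.314 * 581.15))
rate = 3.151e-17 1/s


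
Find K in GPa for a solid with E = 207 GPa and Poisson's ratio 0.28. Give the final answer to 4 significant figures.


K = E / (3*(1-2*nu))
K = 207 / (3*(1-2*0.28))
K = 156.8 GPa


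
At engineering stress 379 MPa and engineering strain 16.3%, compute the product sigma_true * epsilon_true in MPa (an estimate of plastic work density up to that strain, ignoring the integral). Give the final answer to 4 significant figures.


sigma_true = sigma_eng * (1 + epsilon_eng)
sigma_true = 379 * (1 + 0.163) = 440.777 MPa
epsilon_true = ln(1 + epsilon_eng)
epsilon_true = ln(1 + 0.163) = 0.151003
sigma_true * epsilon_true = 440.777 * 0.151003 = 66.56 MPa


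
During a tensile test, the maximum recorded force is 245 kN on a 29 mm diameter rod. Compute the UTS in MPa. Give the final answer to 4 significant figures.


A0 = pi*(d/2)^2 = pi*(29/2)^2 = 660.52 mm^2
UTS = F_max / A0 = 245*1000 / 660.52
UTS = 370.9 MPa


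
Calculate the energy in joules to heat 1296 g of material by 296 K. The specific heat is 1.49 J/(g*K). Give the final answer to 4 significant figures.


Q = m * cp * dT
Q = 1296 * 1.49 * 296
Q = 571600 J


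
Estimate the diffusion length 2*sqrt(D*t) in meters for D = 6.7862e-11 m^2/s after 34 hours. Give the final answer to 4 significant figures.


t = 34 hr = 122400 s
Diffusion length = 2*sqrt(D*t)
= 2*sqrt(6.7862e-11 * 122400)
= 5.764e-03 m


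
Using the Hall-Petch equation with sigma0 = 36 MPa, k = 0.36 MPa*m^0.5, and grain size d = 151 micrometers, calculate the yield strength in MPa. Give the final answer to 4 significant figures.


sigma_y = sigma0 + k / sqrt(d)
d = 151 um = 1.51e-04 m
sigma_y = 36 + 0.36 / sqrt(1.51e-04)
sigma_y = 65.3 MPa


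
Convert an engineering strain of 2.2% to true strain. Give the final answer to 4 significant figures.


epsilon_true = ln(1 + epsilon_eng)
epsilon_true = ln(1 + 0.022)
epsilon_true = 0.02176


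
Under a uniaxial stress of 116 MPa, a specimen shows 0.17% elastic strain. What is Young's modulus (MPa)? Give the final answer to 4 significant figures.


E = sigma / epsilon
epsilon = 0.17% = 1.7e-03
E = 116 / 1.7e-03
E = 68240 MPa


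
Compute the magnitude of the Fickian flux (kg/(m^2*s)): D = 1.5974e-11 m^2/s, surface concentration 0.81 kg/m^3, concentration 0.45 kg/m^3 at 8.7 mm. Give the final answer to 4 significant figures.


J = -D * (dC/dx) = D * (C1 - C2) / dx
J = 1.5974e-11 * (0.81 - 0.45) / 8.7e-03
J = 6.61e-10 kg/(m^2*s)


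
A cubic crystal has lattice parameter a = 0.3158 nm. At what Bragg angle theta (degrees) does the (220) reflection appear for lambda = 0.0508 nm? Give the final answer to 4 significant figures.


d = a / sqrt(h^2+k^2+l^2)
d = 0.3158 / sqrt(8) = 0.111652 nm
lambda = 2*d*sin(theta)  =>  sin(theta) = lambda / (2*d)
sin(theta) = 0.0508 / (2 * 0.111652) = 0.227492
theta = 13.15 deg


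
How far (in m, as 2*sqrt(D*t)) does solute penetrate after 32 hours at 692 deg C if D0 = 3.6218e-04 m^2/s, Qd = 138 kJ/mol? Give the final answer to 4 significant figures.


Step 1: D = D0 * exp(-Qd/(R*T))
T = 965.15 K
D = 3.6218e-04 * exp(-138e3 / (8.314 * 965.15)) = 1.23024e-11 m^2/s
Step 2: L = 2*sqrt(D*t)
t = 32 h = 115200 s
L = 2*sqrt(1.23024e-11 * 115200) = 2.381e-03 m


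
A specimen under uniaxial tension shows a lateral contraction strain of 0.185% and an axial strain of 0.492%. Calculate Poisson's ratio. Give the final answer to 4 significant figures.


nu = -epsilon_lat / epsilon_axial
Lateral strain is contraction (negative), so using magnitudes:
nu = 0.185 / 0.492
nu = 0.376


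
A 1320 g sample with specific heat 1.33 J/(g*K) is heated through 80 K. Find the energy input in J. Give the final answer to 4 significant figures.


Q = m * cp * dT
Q = 1320 * 1.33 * 80
Q = 140400 J


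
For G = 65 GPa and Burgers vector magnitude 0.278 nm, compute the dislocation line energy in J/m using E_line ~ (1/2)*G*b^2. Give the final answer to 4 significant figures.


E = G*b^2/2
b = 0.278 nm = 2.78e-10 m
G = 65 GPa = 6.5e+10 Pa
E = 0.5 * 6.5e+10 * (2.78e-10)^2
E = 2.512e-09 J/m


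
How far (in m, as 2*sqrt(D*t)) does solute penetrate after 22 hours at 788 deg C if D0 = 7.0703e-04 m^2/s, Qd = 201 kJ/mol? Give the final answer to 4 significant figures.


Step 1: D = D0 * exp(-Qd/(R*T))
T = 1061.15 K
D = 7.0703e-04 * exp(-201e3 / (8.314 * 1061.15)) = 9.01455e-14 m^2/s
Step 2: L = 2*sqrt(D*t)
t = 22 h = 79200 s
L = 2*sqrt(9.01455e-14 * 79200) = 1.69e-04 m


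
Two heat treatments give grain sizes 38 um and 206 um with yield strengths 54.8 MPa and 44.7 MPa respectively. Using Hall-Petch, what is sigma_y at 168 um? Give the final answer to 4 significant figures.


sigma_y = sigma0 + k / sqrt(d)
1/sqrt(d1) = 1/sqrt(3.8e-05) = 162.221;  1/sqrt(d2) = 69.6733
k = (sigma1 - sigma2) / (1/sqrt(d1) - 1/sqrt(d2)) = (54.8 - 44.7) / (162.221 - 69.6733) = 0.109132 MPa*m^0.5
sigma0 = sigma1 - k/sqrt(d1) = 54.8 - 0.109132*162.221 = 37.0964 MPa
sigma_y(d3) = 37.0964 + 0.109132 / sqrt(1.68e-04) = 45.52 MPa


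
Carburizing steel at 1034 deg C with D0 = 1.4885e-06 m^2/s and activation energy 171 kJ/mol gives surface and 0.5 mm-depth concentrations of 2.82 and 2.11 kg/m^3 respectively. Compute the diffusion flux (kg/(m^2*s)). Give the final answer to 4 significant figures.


Step 1: D = D0 * exp(-Qd/(R*T))
T = 1034 + 273.15 = 1307.15 K
D = 1.4885e-06 * exp(-171e3 / (8.314 * 1307.15)) = 2.18384e-13 m^2/s
Step 2: J = D * (C1 - C2) / dx
J = 2.18384e-13 * (2.82 - 2.11) / 5e-04
J = 3.101e-10 kg/(m^2*s)


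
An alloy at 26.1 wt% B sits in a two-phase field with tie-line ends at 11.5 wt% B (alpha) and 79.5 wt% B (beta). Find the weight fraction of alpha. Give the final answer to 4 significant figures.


f_alpha = (C_beta - C0) / (C_beta - C_alpha)
f_alpha = (79.5 - 26.1) / (79.5 - 11.5)
f_alpha = 0.7853


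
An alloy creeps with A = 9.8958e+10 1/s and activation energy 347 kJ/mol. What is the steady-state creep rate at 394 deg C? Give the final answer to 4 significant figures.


rate = A * exp(-Q / (R*T))
T = 394 + 273.15 = 667.15 K
rate = 9.8958e+10 * exp(-347e3 / (8.314 * 667.15))
rate = 6.699e-17 1/s


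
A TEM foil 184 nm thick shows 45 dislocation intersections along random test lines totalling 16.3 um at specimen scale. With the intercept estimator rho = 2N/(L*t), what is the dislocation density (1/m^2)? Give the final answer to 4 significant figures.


rho = 2N / (L * t)
L = 16.3 um = 1.63e-05 m, t = 184 nm = 1.84e-07 m
rho = 2 * 45 / (1.63e-05 * 1.84e-07)
rho = 3.001e+13 1/m^2


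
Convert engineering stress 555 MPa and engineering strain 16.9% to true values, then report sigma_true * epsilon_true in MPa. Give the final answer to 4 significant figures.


sigma_true = sigma_eng * (1 + epsilon_eng)
sigma_true = 555 * (1 + 0.169) = 648.795 MPa
epsilon_true = ln(1 + epsilon_eng)
epsilon_true = ln(1 + 0.169) = 0.156149
sigma_true * epsilon_true = 648.795 * 0.156149 = 101.3 MPa


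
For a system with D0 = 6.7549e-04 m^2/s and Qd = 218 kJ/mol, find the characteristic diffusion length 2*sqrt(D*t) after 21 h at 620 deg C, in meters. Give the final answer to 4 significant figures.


Step 1: D = D0 * exp(-Qd/(R*T))
T = 893.15 K
D = 6.7549e-04 * exp(-218e3 / (8.314 * 893.15)) = 1.20152e-16 m^2/s
Step 2: L = 2*sqrt(D*t)
t = 21 h = 75600 s
L = 2*sqrt(1.20152e-16 * 75600) = 6.028e-06 m


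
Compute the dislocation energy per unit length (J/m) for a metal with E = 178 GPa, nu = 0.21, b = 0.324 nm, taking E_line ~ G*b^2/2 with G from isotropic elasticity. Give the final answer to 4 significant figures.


Step 1: G = E / (2*(1+nu))
G = 178 / (2*(1+0.21)) = 73.5537 GPa = 7.35537e+10 Pa
Step 2: E_line = G*b^2/2
b = 0.324 nm = 3.24e-10 m
E_line = 0.5 * 7.35537e+10 * (3.24e-10)^2 = 3.861e-09 J/m


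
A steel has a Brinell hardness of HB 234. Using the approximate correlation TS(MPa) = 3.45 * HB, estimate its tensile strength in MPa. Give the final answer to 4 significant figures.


TS (MPa) = 3.45 * HB
TS = 3.45 * 234
TS = 807.3 MPa


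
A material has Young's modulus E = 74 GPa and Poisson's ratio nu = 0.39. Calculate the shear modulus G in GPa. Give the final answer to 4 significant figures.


G = E / (2*(1+nu))
G = 74 / (2*(1+0.39))
G = 26.62 GPa


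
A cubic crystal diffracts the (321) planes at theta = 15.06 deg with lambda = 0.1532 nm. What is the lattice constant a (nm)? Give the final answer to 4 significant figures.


d = lambda / (2*sin(theta))
d = 0.1532 / (2*sin(15.06 deg))
d = 0.294808 nm
a = d * sqrt(h^2+k^2+l^2) = 0.294808 * sqrt(14)
a = 1.103 nm


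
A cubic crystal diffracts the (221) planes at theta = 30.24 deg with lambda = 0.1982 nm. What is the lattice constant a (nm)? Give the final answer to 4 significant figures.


d = lambda / (2*sin(theta))
d = 0.1982 / (2*sin(30.24 deg))
d = 0.196774 nm
a = d * sqrt(h^2+k^2+l^2) = 0.196774 * sqrt(9)
a = 0.5903 nm


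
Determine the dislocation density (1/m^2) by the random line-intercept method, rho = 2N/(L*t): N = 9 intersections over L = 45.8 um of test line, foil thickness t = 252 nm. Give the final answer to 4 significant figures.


rho = 2N / (L * t)
L = 45.8 um = 4.58e-05 m, t = 252 nm = 2.52e-07 m
rho = 2 * 9 / (4.58e-05 * 2.52e-07)
rho = 1.56e+12 1/m^2


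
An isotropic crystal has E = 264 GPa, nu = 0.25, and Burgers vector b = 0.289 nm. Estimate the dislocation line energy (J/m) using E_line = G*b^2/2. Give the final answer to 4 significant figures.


Step 1: G = E / (2*(1+nu))
G = 264 / (2*(1+0.25)) = 105.6 GPa = 1.056e+11 Pa
Step 2: E_line = G*b^2/2
b = 0.289 nm = 2.89e-10 m
E_line = 0.5 * 1.056e+11 * (2.89e-10)^2 = 4.41e-09 J/m


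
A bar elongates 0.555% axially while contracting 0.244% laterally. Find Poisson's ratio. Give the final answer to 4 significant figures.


nu = -epsilon_lat / epsilon_axial
Lateral strain is contraction (negative), so using magnitudes:
nu = 0.244 / 0.555
nu = 0.4396


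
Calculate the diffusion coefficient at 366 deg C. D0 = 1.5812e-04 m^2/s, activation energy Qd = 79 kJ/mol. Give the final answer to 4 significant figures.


D = D0 * exp(-Qd / (R*T))
T = 639.15 K
D = 1.5812e-04 * exp(-79e3 / (8.314 * 639.15))
D = 5.527e-11 m^2/s


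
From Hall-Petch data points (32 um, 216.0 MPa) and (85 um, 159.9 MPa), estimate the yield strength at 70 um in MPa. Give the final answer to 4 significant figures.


sigma_y = sigma0 + k / sqrt(d)
1/sqrt(d1) = 1/sqrt(3.2e-05) = 176.777;  1/sqrt(d2) = 108.465
k = (sigma1 - sigma2) / (1/sqrt(d1) - 1/sqrt(d2)) = (216.0 - 159.9) / (176.777 - 108.465) = 0.821238 MPa*m^0.5
sigma0 = sigma1 - k/sqrt(d1) = 216.0 - 0.821238*176.777 = 70.8242 MPa
sigma_y(d3) = 70.8242 + 0.821238 / sqrt(7e-05) = 169 MPa


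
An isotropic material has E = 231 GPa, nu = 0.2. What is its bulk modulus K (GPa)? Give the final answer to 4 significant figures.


K = E / (3*(1-2*nu))
K = 231 / (3*(1-2*0.2))
K = 128.3 GPa


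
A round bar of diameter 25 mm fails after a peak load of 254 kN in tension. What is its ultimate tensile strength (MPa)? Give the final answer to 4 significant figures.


A0 = pi*(d/2)^2 = pi*(25/2)^2 = 490.874 mm^2
UTS = F_max / A0 = 254*1000 / 490.874
UTS = 517.4 MPa


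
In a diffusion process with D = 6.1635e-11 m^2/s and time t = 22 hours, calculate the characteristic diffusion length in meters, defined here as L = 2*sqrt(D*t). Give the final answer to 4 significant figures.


t = 22 hr = 79200 s
Diffusion length = 2*sqrt(D*t)
= 2*sqrt(6.1635e-11 * 79200)
= 4.419e-03 m


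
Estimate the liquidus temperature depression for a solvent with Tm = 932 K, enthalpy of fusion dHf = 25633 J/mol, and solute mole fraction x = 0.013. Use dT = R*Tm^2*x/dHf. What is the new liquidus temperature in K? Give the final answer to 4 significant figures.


dT = R*Tm^2*x / dHf
dT = 8.314 * 932^2 * 0.013 / 25633
dT = 3.66257 K
T_new = 932 - 3.66257 = 928.3 K


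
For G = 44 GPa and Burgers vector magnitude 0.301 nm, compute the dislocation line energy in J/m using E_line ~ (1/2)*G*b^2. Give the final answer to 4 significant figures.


E = G*b^2/2
b = 0.301 nm = 3.01e-10 m
G = 44 GPa = 4.4e+10 Pa
E = 0.5 * 4.4e+10 * (3.01e-10)^2
E = 1.993e-09 J/m


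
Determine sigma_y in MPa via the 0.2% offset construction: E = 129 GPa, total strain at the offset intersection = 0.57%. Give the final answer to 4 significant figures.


Offset strain = 0.002
Elastic strain at yield = total_strain - offset = 5.7e-03 - 0.002 = 3.7e-03
sigma_y = E * elastic_strain = 129000 * 3.7e-03
sigma_y = 477.3 MPa


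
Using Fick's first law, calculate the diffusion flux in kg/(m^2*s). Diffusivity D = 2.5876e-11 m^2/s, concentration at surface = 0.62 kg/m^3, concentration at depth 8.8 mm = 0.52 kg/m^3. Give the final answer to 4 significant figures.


J = -D * (dC/dx) = D * (C1 - C2) / dx
J = 2.5876e-11 * (0.62 - 0.52) / 8.8e-03
J = 2.94e-10 kg/(m^2*s)


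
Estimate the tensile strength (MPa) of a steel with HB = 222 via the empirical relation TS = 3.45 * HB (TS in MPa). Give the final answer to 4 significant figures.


TS (MPa) = 3.45 * HB
TS = 3.45 * 222
TS = 765.9 MPa


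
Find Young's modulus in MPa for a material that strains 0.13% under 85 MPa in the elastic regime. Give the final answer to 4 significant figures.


E = sigma / epsilon
epsilon = 0.13% = 1.3e-03
E = 85 / 1.3e-03
E = 65380 MPa


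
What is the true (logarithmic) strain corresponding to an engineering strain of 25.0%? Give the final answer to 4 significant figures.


epsilon_true = ln(1 + epsilon_eng)
epsilon_true = ln(1 + 0.25)
epsilon_true = 0.2231


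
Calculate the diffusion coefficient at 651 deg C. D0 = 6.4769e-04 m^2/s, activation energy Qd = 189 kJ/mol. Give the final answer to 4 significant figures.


D = D0 * exp(-Qd / (R*T))
T = 924.15 K
D = 6.4769e-04 * exp(-189e3 / (8.314 * 924.15))
D = 1.344e-14 m^2/s


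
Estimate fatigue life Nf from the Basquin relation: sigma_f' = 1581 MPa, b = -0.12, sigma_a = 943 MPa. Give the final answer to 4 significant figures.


sigma_a = sigma_f' * (2*Nf)^b
2*Nf = (sigma_a / sigma_f')^(1/b)
2*Nf = (943 / 1581)^(1/-0.12)
2*Nf = 74.1597
Nf = 37.08 cycles


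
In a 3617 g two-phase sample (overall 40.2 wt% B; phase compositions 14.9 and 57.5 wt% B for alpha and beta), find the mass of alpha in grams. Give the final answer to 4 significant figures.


f_alpha = (C_beta - C0) / (C_beta - C_alpha)
f_alpha = (57.5 - 40.2) / (57.5 - 14.9) = 0.406103
m_alpha = f_alpha * m_total = 0.406103 * 3617 = 1469 g


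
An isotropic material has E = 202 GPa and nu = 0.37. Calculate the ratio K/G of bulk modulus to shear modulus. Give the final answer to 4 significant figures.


G = E / (2*(1+nu))
G = 202 / (2*(1+0.37)) = 73.7226 GPa
K = E / (3*(1-2*nu))
K = 202 / (3*(1-2*0.37)) = 258.974 GPa
K/G = 258.974 / 73.7226 = 3.513


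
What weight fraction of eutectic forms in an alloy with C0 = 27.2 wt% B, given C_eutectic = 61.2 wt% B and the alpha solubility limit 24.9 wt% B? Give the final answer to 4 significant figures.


f_primary = (C_e - C0) / (C_e - C_alpha_max)
f_primary = (61.2 - 27.2) / (61.2 - 24.9)
f_primary = 0.936639
f_eutectic = 1 - 0.936639 = 0.06336


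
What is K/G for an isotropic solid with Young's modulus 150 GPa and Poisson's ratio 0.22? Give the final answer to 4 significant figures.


G = E / (2*(1+nu))
G = 150 / (2*(1+0.22)) = 61.4754 GPa
K = E / (3*(1-2*nu))
K = 150 / (3*(1-2*0.22)) = 89.2857 GPa
K/G = 89.2857 / 61.4754 = 1.452


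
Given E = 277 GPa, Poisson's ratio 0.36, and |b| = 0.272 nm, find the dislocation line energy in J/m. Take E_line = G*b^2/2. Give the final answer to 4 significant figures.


Step 1: G = E / (2*(1+nu))
G = 277 / (2*(1+0.36)) = 101.838 GPa = 1.01838e+11 Pa
Step 2: E_line = G*b^2/2
b = 0.272 nm = 2.72e-10 m
E_line = 0.5 * 1.01838e+11 * (2.72e-10)^2 = 3.767e-09 J/m


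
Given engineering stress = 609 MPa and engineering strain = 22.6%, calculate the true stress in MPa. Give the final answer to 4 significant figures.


sigma_true = sigma_eng * (1 + epsilon_eng)
sigma_true = 609 * (1 + 0.226)
sigma_true = 746.6 MPa
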